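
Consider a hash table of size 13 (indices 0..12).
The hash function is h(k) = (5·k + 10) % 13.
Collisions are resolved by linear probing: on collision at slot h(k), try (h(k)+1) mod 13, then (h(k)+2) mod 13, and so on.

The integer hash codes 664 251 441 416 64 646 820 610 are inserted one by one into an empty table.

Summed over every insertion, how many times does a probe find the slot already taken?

664: h=2 -> slot 2
251: h=4 -> slot 4
441: h=5 -> slot 5
416: h=10 -> slot 10
64: h=5, probe 5,6 -> slot 6
646: h=3 -> slot 3
820: h=2, probe 2,3,4,5,6,7 -> slot 7
610: h=5, probe 5,6,7,8 -> slot 8
Table: [., ., 664, 646, 251, 441, 64, 820, 610, ., 416, ., .]

9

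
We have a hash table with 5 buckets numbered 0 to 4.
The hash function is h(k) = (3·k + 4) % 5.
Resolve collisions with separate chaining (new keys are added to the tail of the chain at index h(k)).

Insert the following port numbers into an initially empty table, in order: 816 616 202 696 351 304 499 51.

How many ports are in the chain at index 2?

Insert 816: h=2, bucket 2 empty → new chain.
Insert 616: h=2, bucket 2 nonempty → append to chain.
Insert 202: h=0, bucket 0 empty → new chain.
Insert 696: h=2, bucket 2 nonempty → append to chain.
Insert 351: h=2, bucket 2 nonempty → append to chain.
Insert 304: h=1, bucket 1 empty → new chain.
Insert 499: h=1, bucket 1 nonempty → append to chain.
Insert 51: h=2, bucket 2 nonempty → append to chain.
Final buckets:
0: 202
1: 304 -> 499
2: 816 -> 616 -> 696 -> 351 -> 51
3: —
4: —

5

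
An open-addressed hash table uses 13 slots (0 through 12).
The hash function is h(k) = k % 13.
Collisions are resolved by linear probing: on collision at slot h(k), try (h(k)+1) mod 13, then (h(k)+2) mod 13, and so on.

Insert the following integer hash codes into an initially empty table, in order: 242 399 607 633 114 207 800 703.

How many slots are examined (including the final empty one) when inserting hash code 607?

2

242 hashes to 8; slot 8 is free -> place at 8.
399 hashes to 9; slot 9 is free -> place at 9.
607 hashes to 9; 9 taken -> place at 10.
633 hashes to 9; 9,10 taken -> place at 11.
114 hashes to 10; 10,11 taken -> place at 12.
207 hashes to 12; 12 taken -> place at 0.
800 hashes to 7; slot 7 is free -> place at 7.
703 hashes to 1; slot 1 is free -> place at 1.
Table: [207, 703, —, —, —, —, —, 800, 242, 399, 607, 633, 114]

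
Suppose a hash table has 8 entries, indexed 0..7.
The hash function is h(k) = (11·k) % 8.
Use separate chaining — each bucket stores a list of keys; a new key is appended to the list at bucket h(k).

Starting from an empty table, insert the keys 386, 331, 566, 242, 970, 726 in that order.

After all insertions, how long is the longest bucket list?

386 → bucket 6
331 → bucket 1
566 → bucket 2
242 → bucket 6 (collision)
970 → bucket 6 (collision)
726 → bucket 2 (collision)
Final buckets:
0: -
1: 331
2: 566 -> 726
3: -
4: -
5: -
6: 386 -> 242 -> 970
7: -

3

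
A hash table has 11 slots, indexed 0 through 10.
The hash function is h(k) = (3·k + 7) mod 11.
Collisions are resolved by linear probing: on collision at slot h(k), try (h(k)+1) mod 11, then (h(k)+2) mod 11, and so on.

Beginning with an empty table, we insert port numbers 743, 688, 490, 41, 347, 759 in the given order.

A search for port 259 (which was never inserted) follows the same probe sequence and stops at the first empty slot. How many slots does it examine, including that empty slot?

6

743: h=3 → slot 3
688: h=3, probe 3,4 → slot 4
490: h=3, probe 3,4,5 → slot 5
41: h=9 → slot 9
347: h=3, probe 3,4,5,6 → slot 6
759: h=7 → slot 7
Table: [∅, ∅, ∅, 743, 688, 490, 347, 759, ∅, 41, ∅]
Lookup 259: h=3, probe 3,4,5,6,7,8 → slot 8 empty, not found.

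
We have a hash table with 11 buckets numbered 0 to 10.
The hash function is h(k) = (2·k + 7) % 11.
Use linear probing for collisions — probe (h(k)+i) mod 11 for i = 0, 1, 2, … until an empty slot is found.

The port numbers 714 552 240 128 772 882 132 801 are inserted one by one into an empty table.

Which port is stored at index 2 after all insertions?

882

714: h=5 → slot 5
552: h=0 → slot 0
240: h=3 → slot 3
128: h=10 → slot 10
772: h=0, probe 0,1 → slot 1
882: h=0, probe 0,1,2 → slot 2
132: h=7 → slot 7
801: h=3, probe 3,4 → slot 4
Table: [552, 772, 882, 240, 801, 714, ., 132, ., ., 128]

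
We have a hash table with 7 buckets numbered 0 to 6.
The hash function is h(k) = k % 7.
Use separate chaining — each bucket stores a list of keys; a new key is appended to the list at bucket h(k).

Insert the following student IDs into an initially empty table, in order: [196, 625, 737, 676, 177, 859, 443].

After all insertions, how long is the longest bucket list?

4

Insert 196: h=0, bucket 0 empty -> new chain.
Insert 625: h=2, bucket 2 empty -> new chain.
Insert 737: h=2, bucket 2 nonempty -> append to chain.
Insert 676: h=4, bucket 4 empty -> new chain.
Insert 177: h=2, bucket 2 nonempty -> append to chain.
Insert 859: h=5, bucket 5 empty -> new chain.
Insert 443: h=2, bucket 2 nonempty -> append to chain.
Final buckets:
0: 196
1: ∅
2: 625 -> 737 -> 177 -> 443
3: ∅
4: 676
5: 859
6: ∅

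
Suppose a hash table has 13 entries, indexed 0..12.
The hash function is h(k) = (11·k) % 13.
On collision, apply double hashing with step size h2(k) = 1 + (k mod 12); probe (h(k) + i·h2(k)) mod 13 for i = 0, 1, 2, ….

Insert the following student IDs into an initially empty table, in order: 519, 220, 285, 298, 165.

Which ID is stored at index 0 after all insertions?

298

Insert 519: h=2, slot 2 empty -> index 2.
Insert 220: h=2, h2=5, slot 2 occupied -> index 7.
Insert 285: h=2, h2=10, slot 2 occupied -> index 12.
Insert 298: h=2, h2=11, slot 2 occupied -> index 0.
Insert 165: h=8, slot 8 empty -> index 8.
Table: [298, ∅, 519, ∅, ∅, ∅, ∅, 220, 165, ∅, ∅, ∅, 285]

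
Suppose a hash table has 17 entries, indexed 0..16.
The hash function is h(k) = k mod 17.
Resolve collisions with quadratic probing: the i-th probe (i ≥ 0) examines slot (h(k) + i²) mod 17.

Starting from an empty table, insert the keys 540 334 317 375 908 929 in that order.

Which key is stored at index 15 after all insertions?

Insert 540: h=13, slot 13 empty -> index 13.
Insert 334: h=11, slot 11 empty -> index 11.
Insert 317: h=11, slot 11 occupied -> index 12.
Insert 375: h=1, slot 1 empty -> index 1.
Insert 908: h=7, slot 7 empty -> index 7.
Insert 929: h=11, slots 11,12 occupied -> index 15.
Table: [—, 375, —, —, —, —, —, 908, —, —, —, 334, 317, 540, —, 929, —]

929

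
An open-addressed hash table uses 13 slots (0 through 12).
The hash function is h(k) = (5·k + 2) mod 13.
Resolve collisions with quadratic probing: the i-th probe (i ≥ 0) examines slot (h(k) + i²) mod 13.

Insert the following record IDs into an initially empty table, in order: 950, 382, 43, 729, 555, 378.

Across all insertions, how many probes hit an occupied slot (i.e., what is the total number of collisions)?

5

950: h=7 -> slot 7
382: h=1 -> slot 1
43: h=9 -> slot 9
729: h=7, probe 7,8 -> slot 8
555: h=8, probe 8,9,12 -> slot 12
378: h=7, probe 7,8,11 -> slot 11
Table: [∅, 382, ∅, ∅, ∅, ∅, ∅, 950, 729, 43, ∅, 378, 555]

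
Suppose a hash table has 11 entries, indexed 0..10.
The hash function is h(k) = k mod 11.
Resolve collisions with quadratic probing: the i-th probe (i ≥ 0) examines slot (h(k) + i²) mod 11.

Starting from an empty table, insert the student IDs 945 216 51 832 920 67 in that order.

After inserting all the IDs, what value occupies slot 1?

945: h=10 → slot 10
216: h=7 → slot 7
51: h=7, probe 7,8 → slot 8
832: h=7, probe 7,8,0 → slot 0
920: h=7, probe 7,8,0,5 → slot 5
67: h=1 → slot 1
Table: [832, 67, ∅, ∅, ∅, 920, ∅, 216, 51, ∅, 945]

67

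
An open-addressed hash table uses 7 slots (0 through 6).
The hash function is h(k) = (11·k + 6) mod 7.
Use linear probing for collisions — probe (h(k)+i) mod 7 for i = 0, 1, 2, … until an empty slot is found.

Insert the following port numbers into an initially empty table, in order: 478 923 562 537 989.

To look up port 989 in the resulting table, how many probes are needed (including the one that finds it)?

4

Insert 478: h=0, slot 0 empty → index 0.
Insert 923: h=2, slot 2 empty → index 2.
Insert 562: h=0, slot 0 occupied → index 1.
Insert 537: h=5, slot 5 empty → index 5.
Insert 989: h=0, slots 0,1,2 occupied → index 3.
Table: [478, 562, 923, 989, -, 537, -]
Lookup 989: h=0, probe 0,1,2,3 → found at 3.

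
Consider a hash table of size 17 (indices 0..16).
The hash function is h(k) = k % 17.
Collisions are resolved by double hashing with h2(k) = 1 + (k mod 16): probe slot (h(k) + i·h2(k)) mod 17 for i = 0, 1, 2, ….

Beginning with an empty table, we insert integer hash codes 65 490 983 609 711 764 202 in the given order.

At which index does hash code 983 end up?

Insert 65: h=14, slot 14 empty -> index 14.
Insert 490: h=14, h2=11, slot 14 occupied -> index 8.
Insert 983: h=14, h2=8, slot 14 occupied -> index 5.
Insert 609: h=14, h2=2, slot 14 occupied -> index 16.
Insert 711: h=14, h2=8, slots 14,5 occupied -> index 13.
Insert 764: h=16, h2=13, slot 16 occupied -> index 12.
Insert 202: h=15, slot 15 empty -> index 15.
Table: [—, —, —, —, —, 983, —, —, 490, —, —, —, 764, 711, 65, 202, 609]

5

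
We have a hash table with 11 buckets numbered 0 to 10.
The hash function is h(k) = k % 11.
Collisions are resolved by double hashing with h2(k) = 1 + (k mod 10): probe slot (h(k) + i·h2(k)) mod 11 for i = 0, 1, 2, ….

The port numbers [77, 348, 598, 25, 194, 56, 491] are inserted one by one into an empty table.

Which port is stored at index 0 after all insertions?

77: h=0 => slot 0
348: h=7 => slot 7
598: h=4 => slot 4
25: h=3 => slot 3
194: h=7, h2=5, probe 7,1 => slot 1
56: h=1, h2=7, probe 1,8 => slot 8
491: h=7, h2=2, probe 7,9 => slot 9
Table: [77, 194, ., 25, 598, ., ., 348, 56, 491, .]

77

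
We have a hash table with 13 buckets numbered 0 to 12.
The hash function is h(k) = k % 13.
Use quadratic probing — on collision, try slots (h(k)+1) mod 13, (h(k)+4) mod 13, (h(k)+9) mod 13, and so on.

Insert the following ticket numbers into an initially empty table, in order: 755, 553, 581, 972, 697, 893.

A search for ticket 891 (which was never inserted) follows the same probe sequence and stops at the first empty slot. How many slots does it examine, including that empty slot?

3

Insert 755: h=1, slot 1 empty → index 1.
Insert 553: h=7, slot 7 empty → index 7.
Insert 581: h=9, slot 9 empty → index 9.
Insert 972: h=10, slot 10 empty → index 10.
Insert 697: h=8, slot 8 empty → index 8.
Insert 893: h=9, slots 9,10 occupied → index 0.
Table: [893, 755, ., ., ., ., ., 553, 697, 581, 972, ., .]
Lookup 891: h=7, probe 7,8,11 → slot 11 empty, not found.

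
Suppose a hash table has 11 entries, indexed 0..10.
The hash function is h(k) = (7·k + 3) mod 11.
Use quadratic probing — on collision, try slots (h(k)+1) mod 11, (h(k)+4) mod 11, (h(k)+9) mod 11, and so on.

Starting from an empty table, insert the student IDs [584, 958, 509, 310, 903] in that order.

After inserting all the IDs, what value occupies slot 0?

958

Insert 584: h=10, slot 10 empty -> index 10.
Insert 958: h=10, slot 10 occupied -> index 0.
Insert 509: h=2, slot 2 empty -> index 2.
Insert 310: h=6, slot 6 empty -> index 6.
Insert 903: h=10, slots 10,0 occupied -> index 3.
Table: [958, ∅, 509, 903, ∅, ∅, 310, ∅, ∅, ∅, 584]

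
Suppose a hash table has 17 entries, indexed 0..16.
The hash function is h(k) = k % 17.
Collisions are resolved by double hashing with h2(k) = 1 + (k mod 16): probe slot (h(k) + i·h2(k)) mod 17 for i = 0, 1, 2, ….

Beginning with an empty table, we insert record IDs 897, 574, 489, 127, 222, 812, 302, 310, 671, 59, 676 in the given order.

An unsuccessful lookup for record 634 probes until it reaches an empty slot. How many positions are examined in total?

3

Insert 897: h=13, slot 13 empty -> index 13.
Insert 574: h=13, h2=15, slot 13 occupied -> index 11.
Insert 489: h=13, h2=10, slot 13 occupied -> index 6.
Insert 127: h=8, slot 8 empty -> index 8.
Insert 222: h=1, slot 1 empty -> index 1.
Insert 812: h=13, h2=13, slot 13 occupied -> index 9.
Insert 302: h=13, h2=15, slots 13,11,9 occupied -> index 7.
Insert 310: h=4, slot 4 empty -> index 4.
Insert 671: h=8, h2=16, slots 8,7,6 occupied -> index 5.
Insert 59: h=8, h2=12, slot 8 occupied -> index 3.
Insert 676: h=13, h2=5, slots 13,1,6,11 occupied -> index 16.
Table: [-, 222, -, 59, 310, 671, 489, 302, 127, 812, -, 574, -, 897, -, -, 676]
Lookup 634: h=5, h2=11, probe 5,16,10 → slot 10 empty, not found.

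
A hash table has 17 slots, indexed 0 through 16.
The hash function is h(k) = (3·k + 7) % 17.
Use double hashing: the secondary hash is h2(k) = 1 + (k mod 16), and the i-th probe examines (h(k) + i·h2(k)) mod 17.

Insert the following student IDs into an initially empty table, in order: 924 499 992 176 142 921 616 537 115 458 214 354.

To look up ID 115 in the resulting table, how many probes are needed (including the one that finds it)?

4

924 hashes to 8; slot 8 is free -> place at 8.
499 hashes to 8, h2=4; 8 taken -> place at 12.
992 hashes to 8, h2=1; 8 taken -> place at 9.
176 hashes to 8, h2=1; 8,9 taken -> place at 10.
142 hashes to 8, h2=15; 8 taken -> place at 6.
921 hashes to 16; slot 16 is free -> place at 16.
616 hashes to 2; slot 2 is free -> place at 2.
537 hashes to 3; slot 3 is free -> place at 3.
115 hashes to 12, h2=4; 12,16,3 taken -> place at 7.
458 hashes to 4; slot 4 is free -> place at 4.
214 hashes to 3, h2=7; 3,10 taken -> place at 0.
354 hashes to 15; slot 15 is free -> place at 15.
Table: [214, -, 616, 537, 458, -, 142, 115, 924, 992, 176, -, 499, -, -, 354, 921]
Lookup 115: h=12, h2=4, probe 12,16,3,7 → found at 7.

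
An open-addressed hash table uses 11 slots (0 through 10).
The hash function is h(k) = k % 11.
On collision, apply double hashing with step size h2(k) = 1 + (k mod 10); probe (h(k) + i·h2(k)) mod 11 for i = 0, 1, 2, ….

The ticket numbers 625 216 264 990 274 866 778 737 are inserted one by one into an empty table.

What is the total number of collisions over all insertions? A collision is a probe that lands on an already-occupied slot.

4

625 hashes to 9; slot 9 is free => place at 9.
216 hashes to 7; slot 7 is free => place at 7.
264 hashes to 0; slot 0 is free => place at 0.
990 hashes to 0, h2=1; 0 taken => place at 1.
274 hashes to 10; slot 10 is free => place at 10.
866 hashes to 8; slot 8 is free => place at 8.
778 hashes to 8, h2=9; 8 taken => place at 6.
737 hashes to 0, h2=8; 0,8 taken => place at 5.
Table: [264, 990, ., ., ., 737, 778, 216, 866, 625, 274]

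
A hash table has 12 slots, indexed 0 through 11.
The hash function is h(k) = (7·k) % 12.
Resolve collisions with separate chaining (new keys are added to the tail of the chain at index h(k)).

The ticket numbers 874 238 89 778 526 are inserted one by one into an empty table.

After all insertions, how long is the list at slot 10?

Insert 874: h=10, bucket 10 empty -> new chain.
Insert 238: h=10, bucket 10 nonempty -> append to chain.
Insert 89: h=11, bucket 11 empty -> new chain.
Insert 778: h=10, bucket 10 nonempty -> append to chain.
Insert 526: h=10, bucket 10 nonempty -> append to chain.
Final buckets:
0: .
1: .
2: .
3: .
4: .
5: .
6: .
7: .
8: .
9: .
10: 874 -> 238 -> 778 -> 526
11: 89

4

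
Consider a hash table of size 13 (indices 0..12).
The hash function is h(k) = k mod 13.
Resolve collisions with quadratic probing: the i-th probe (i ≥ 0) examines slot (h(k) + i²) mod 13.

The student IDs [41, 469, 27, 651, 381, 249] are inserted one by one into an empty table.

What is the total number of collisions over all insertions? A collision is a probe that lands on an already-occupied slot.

41 hashes to 2; slot 2 is free -> place at 2.
469 hashes to 1; slot 1 is free -> place at 1.
27 hashes to 1; 1,2 taken -> place at 5.
651 hashes to 1; 1,2,5 taken -> place at 10.
381 hashes to 4; slot 4 is free -> place at 4.
249 hashes to 2; 2 taken -> place at 3.
Table: [_, 469, 41, 249, 381, 27, _, _, _, _, 651, _, _]

6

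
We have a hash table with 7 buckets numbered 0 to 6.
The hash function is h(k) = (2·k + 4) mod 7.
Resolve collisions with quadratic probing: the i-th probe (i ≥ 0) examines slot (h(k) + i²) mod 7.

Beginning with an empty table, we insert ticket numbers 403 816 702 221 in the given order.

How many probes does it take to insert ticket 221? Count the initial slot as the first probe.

403 hashes to 5; slot 5 is free -> place at 5.
816 hashes to 5; 5 taken -> place at 6.
702 hashes to 1; slot 1 is free -> place at 1.
221 hashes to 5; 5,6 taken -> place at 2.
Table: [., 702, 221, ., ., 403, 816]

3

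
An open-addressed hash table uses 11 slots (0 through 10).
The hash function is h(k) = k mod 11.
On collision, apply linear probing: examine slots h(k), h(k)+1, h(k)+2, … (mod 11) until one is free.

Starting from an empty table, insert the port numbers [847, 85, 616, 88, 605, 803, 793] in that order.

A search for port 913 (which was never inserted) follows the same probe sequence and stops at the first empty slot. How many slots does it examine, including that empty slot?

847 hashes to 0; slot 0 is free => place at 0.
85 hashes to 8; slot 8 is free => place at 8.
616 hashes to 0; 0 taken => place at 1.
88 hashes to 0; 0,1 taken => place at 2.
605 hashes to 0; 0,1,2 taken => place at 3.
803 hashes to 0; 0,1,2,3 taken => place at 4.
793 hashes to 1; 1,2,3,4 taken => place at 5.
Table: [847, 616, 88, 605, 803, 793, ∅, ∅, 85, ∅, ∅]
Lookup 913: h=0, probe 0,1,2,3,4,5,6 → slot 6 empty, not found.

7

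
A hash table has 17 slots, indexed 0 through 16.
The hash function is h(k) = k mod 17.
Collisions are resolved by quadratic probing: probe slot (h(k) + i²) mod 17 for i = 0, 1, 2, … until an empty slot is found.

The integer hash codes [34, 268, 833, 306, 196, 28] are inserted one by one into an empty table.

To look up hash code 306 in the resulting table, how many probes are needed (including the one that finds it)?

3

34 hashes to 0; slot 0 is free => place at 0.
268 hashes to 13; slot 13 is free => place at 13.
833 hashes to 0; 0 taken => place at 1.
306 hashes to 0; 0,1 taken => place at 4.
196 hashes to 9; slot 9 is free => place at 9.
28 hashes to 11; slot 11 is free => place at 11.
Table: [34, 833, _, _, 306, _, _, _, _, 196, _, 28, _, 268, _, _, _]
Lookup 306: h=0, probe 0,1,4 → found at 4.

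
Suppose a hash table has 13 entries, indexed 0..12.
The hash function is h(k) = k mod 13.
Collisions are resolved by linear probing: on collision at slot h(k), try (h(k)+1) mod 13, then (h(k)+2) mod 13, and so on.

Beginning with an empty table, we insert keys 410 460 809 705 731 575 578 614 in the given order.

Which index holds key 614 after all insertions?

Insert 410: h=7, slot 7 empty => index 7.
Insert 460: h=5, slot 5 empty => index 5.
Insert 809: h=3, slot 3 empty => index 3.
Insert 705: h=3, slot 3 occupied => index 4.
Insert 731: h=3, slots 3,4,5 occupied => index 6.
Insert 575: h=3, slots 3,4,5,6,7 occupied => index 8.
Insert 578: h=6, slots 6,7,8 occupied => index 9.
Insert 614: h=3, slots 3,4,5,6,7,8,9 occupied => index 10.
Table: [., ., ., 809, 705, 460, 731, 410, 575, 578, 614, ., .]

10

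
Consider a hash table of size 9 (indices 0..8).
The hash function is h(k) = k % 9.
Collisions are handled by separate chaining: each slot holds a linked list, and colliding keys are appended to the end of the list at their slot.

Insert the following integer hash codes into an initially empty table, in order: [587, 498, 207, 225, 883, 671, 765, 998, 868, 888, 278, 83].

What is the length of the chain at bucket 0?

3

587 → bucket 2
498 → bucket 3
207 → bucket 0
225 → bucket 0 (collision)
883 → bucket 1
671 → bucket 5
765 → bucket 0 (collision)
998 → bucket 8
868 → bucket 4
888 → bucket 6
278 → bucket 8 (collision)
83 → bucket 2 (collision)
Final buckets:
0: 207 -> 225 -> 765
1: 883
2: 587 -> 83
3: 498
4: 868
5: 671
6: 888
7: .
8: 998 -> 278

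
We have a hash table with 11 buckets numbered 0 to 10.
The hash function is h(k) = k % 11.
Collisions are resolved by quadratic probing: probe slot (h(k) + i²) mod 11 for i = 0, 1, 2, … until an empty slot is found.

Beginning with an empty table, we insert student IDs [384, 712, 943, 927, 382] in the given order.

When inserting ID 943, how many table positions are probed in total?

2

384: h=10 -> slot 10
712: h=8 -> slot 8
943: h=8, probe 8,9 -> slot 9
927: h=3 -> slot 3
382: h=8, probe 8,9,1 -> slot 1
Table: [-, 382, -, 927, -, -, -, -, 712, 943, 384]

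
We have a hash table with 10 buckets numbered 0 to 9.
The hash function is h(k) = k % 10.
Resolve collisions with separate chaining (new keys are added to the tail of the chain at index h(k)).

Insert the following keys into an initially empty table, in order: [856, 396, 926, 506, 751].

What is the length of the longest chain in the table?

4

856 → bucket 6
396 → bucket 6 (collision)
926 → bucket 6 (collision)
506 → bucket 6 (collision)
751 → bucket 1
Final buckets:
0: -
1: 751
2: -
3: -
4: -
5: -
6: 856 -> 396 -> 926 -> 506
7: -
8: -
9: -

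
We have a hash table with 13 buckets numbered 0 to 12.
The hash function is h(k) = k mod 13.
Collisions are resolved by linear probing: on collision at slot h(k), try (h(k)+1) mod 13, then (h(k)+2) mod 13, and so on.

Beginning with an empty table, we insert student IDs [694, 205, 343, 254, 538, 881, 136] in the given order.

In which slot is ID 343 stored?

694 hashes to 5; slot 5 is free => place at 5.
205 hashes to 10; slot 10 is free => place at 10.
343 hashes to 5; 5 taken => place at 6.
254 hashes to 7; slot 7 is free => place at 7.
538 hashes to 5; 5,6,7 taken => place at 8.
881 hashes to 10; 10 taken => place at 11.
136 hashes to 6; 6,7,8 taken => place at 9.
Table: [—, —, —, —, —, 694, 343, 254, 538, 136, 205, 881, —]

6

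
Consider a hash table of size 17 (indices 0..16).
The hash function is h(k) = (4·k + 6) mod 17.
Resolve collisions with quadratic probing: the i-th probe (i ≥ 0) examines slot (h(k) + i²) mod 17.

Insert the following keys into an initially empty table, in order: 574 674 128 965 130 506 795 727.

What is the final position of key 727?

574 hashes to 7; slot 7 is free -> place at 7.
674 hashes to 16; slot 16 is free -> place at 16.
128 hashes to 8; slot 8 is free -> place at 8.
965 hashes to 7; 7,8 taken -> place at 11.
130 hashes to 16; 16 taken -> place at 0.
506 hashes to 7; 7,8,11,16 taken -> place at 6.
795 hashes to 7; 7,8,11,16,6 taken -> place at 15.
727 hashes to 7; 7,8,11,16,6,15 taken -> place at 9.
Table: [130, ∅, ∅, ∅, ∅, ∅, 506, 574, 128, 727, ∅, 965, ∅, ∅, ∅, 795, 674]

9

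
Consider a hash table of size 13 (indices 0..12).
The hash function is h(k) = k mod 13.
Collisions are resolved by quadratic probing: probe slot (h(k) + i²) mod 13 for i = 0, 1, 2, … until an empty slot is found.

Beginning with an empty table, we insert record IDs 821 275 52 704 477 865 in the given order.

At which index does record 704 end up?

6

Insert 821: h=2, slot 2 empty -> index 2.
Insert 275: h=2, slot 2 occupied -> index 3.
Insert 52: h=0, slot 0 empty -> index 0.
Insert 704: h=2, slots 2,3 occupied -> index 6.
Insert 477: h=9, slot 9 empty -> index 9.
Insert 865: h=7, slot 7 empty -> index 7.
Table: [52, ∅, 821, 275, ∅, ∅, 704, 865, ∅, 477, ∅, ∅, ∅]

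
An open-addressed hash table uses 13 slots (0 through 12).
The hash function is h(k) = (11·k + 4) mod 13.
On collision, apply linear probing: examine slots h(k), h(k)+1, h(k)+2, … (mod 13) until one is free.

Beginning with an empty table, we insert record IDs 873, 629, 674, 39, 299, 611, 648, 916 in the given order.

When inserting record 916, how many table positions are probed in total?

6

Insert 873: h=0, slot 0 empty -> index 0.
Insert 629: h=7, slot 7 empty -> index 7.
Insert 674: h=8, slot 8 empty -> index 8.
Insert 39: h=4, slot 4 empty -> index 4.
Insert 299: h=4, slot 4 occupied -> index 5.
Insert 611: h=4, slots 4,5 occupied -> index 6.
Insert 648: h=8, slot 8 occupied -> index 9.
Insert 916: h=5, slots 5,6,7,8,9 occupied -> index 10.
Table: [873, ∅, ∅, ∅, 39, 299, 611, 629, 674, 648, 916, ∅, ∅]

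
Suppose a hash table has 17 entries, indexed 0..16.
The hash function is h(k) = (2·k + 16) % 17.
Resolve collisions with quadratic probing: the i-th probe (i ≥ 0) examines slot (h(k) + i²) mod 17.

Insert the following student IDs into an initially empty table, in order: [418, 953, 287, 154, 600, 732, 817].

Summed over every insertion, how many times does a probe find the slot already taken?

418: h=2 => slot 2
953: h=1 => slot 1
287: h=12 => slot 12
154: h=1, probe 1,2,5 => slot 5
600: h=9 => slot 9
732: h=1, probe 1,2,5,10 => slot 10
817: h=1, probe 1,2,5,10,0 => slot 0
Table: [817, 953, 418, ., ., 154, ., ., ., 600, 732, ., 287, ., ., ., .]

9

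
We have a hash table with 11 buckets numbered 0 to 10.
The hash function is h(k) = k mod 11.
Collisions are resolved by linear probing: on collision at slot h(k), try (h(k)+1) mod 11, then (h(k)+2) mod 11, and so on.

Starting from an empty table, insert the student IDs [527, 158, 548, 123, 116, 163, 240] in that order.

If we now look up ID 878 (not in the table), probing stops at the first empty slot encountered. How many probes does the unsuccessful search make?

Insert 527: h=10, slot 10 empty => index 10.
Insert 158: h=4, slot 4 empty => index 4.
Insert 548: h=9, slot 9 empty => index 9.
Insert 123: h=2, slot 2 empty => index 2.
Insert 116: h=6, slot 6 empty => index 6.
Insert 163: h=9, slots 9,10 occupied => index 0.
Insert 240: h=9, slots 9,10,0 occupied => index 1.
Table: [163, 240, 123, _, 158, _, 116, _, _, 548, 527]
Lookup 878: h=9, probe 9,10,0,1,2,3 → slot 3 empty, not found.

6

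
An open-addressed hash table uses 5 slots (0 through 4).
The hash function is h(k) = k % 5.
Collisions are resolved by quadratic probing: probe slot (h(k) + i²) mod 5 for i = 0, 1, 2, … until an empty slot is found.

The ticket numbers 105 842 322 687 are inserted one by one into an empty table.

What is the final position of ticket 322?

105: h=0 → slot 0
842: h=2 → slot 2
322: h=2, probe 2,3 → slot 3
687: h=2, probe 2,3,1 → slot 1
Table: [105, 687, 842, 322, ∅]

3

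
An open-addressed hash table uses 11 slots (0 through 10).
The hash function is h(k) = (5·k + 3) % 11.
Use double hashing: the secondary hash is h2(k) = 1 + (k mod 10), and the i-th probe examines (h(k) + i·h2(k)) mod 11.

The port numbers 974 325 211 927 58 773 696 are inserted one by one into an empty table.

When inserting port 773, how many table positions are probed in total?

3

974: h=0 → slot 0
325: h=0, h2=6, probe 0,6 → slot 6
211: h=2 → slot 2
927: h=7 → slot 7
58: h=7, h2=9, probe 7,5 → slot 5
773: h=7, h2=4, probe 7,0,4 → slot 4
696: h=7, h2=7, probe 7,3 → slot 3
Table: [974, -, 211, 696, 773, 58, 325, 927, -, -, -]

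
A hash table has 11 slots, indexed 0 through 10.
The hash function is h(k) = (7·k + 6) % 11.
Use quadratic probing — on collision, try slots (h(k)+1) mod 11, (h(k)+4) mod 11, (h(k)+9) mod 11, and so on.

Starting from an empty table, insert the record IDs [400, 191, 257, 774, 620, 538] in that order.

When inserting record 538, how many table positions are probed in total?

Insert 400: h=1, slot 1 empty => index 1.
Insert 191: h=1, slot 1 occupied => index 2.
Insert 257: h=1, slots 1,2 occupied => index 5.
Insert 774: h=1, slots 1,2,5 occupied => index 10.
Insert 620: h=1, slots 1,2,5,10 occupied => index 6.
Insert 538: h=10, slot 10 occupied => index 0.
Table: [538, 400, 191, _, _, 257, 620, _, _, _, 774]

2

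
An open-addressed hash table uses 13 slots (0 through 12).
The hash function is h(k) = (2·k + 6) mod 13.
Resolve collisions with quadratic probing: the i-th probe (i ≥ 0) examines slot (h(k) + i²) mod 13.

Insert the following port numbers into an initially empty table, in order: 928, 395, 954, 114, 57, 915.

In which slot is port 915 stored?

6

Insert 928: h=3, slot 3 empty => index 3.
Insert 395: h=3, slot 3 occupied => index 4.
Insert 954: h=3, slots 3,4 occupied => index 7.
Insert 114: h=0, slot 0 empty => index 0.
Insert 57: h=3, slots 3,4,7 occupied => index 12.
Insert 915: h=3, slots 3,4,7,12 occupied => index 6.
Table: [114, ∅, ∅, 928, 395, ∅, 915, 954, ∅, ∅, ∅, ∅, 57]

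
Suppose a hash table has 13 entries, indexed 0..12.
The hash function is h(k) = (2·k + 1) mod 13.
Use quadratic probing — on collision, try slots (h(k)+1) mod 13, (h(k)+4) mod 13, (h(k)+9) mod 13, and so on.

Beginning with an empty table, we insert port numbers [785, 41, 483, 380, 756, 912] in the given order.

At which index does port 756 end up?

9

Insert 785: h=11, slot 11 empty => index 11.
Insert 41: h=5, slot 5 empty => index 5.
Insert 483: h=5, slot 5 occupied => index 6.
Insert 380: h=7, slot 7 empty => index 7.
Insert 756: h=5, slots 5,6 occupied => index 9.
Insert 912: h=5, slots 5,6,9 occupied => index 1.
Table: [., 912, ., ., ., 41, 483, 380, ., 756, ., 785, .]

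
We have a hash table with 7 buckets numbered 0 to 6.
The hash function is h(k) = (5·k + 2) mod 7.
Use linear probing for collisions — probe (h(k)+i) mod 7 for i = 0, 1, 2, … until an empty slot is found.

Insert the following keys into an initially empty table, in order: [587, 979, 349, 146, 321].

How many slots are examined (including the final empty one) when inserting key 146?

4

587 hashes to 4; slot 4 is free → place at 4.
979 hashes to 4; 4 taken → place at 5.
349 hashes to 4; 4,5 taken → place at 6.
146 hashes to 4; 4,5,6 taken → place at 0.
321 hashes to 4; 4,5,6,0 taken → place at 1.
Table: [146, 321, ∅, ∅, 587, 979, 349]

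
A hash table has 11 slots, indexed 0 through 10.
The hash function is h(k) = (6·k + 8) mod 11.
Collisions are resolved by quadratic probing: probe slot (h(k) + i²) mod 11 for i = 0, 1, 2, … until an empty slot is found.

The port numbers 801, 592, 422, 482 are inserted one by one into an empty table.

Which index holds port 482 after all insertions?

0

801: h=7 → slot 7
592: h=7, probe 7,8 → slot 8
422: h=10 → slot 10
482: h=7, probe 7,8,0 → slot 0
Table: [482, ∅, ∅, ∅, ∅, ∅, ∅, 801, 592, ∅, 422]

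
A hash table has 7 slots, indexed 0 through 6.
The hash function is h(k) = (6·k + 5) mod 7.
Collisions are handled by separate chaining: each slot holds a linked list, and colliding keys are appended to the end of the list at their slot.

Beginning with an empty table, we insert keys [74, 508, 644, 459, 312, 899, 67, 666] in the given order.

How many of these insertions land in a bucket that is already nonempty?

4

Insert 74: h=1, bucket 1 empty → new chain.
Insert 508: h=1, bucket 1 nonempty → append to chain.
Insert 644: h=5, bucket 5 empty → new chain.
Insert 459: h=1, bucket 1 nonempty → append to chain.
Insert 312: h=1, bucket 1 nonempty → append to chain.
Insert 899: h=2, bucket 2 empty → new chain.
Insert 67: h=1, bucket 1 nonempty → append to chain.
Insert 666: h=4, bucket 4 empty → new chain.
Final buckets:
0: —
1: 74 -> 508 -> 459 -> 312 -> 67
2: 899
3: —
4: 666
5: 644
6: —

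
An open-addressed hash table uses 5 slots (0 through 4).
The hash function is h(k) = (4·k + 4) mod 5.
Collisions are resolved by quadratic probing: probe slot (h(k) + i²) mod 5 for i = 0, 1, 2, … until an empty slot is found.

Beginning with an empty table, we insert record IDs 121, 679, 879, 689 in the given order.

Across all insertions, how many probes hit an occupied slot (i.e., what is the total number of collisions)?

3

121 hashes to 3; slot 3 is free => place at 3.
679 hashes to 0; slot 0 is free => place at 0.
879 hashes to 0; 0 taken => place at 1.
689 hashes to 0; 0,1 taken => place at 4.
Table: [679, 879, ∅, 121, 689]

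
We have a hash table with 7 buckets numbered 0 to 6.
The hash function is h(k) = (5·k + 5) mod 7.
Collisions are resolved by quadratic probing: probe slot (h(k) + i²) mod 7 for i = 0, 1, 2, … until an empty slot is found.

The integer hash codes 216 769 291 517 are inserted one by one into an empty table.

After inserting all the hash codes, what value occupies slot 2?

517

216: h=0 => slot 0
769: h=0, probe 0,1 => slot 1
291: h=4 => slot 4
517: h=0, probe 0,1,4,2 => slot 2
Table: [216, 769, 517, ., 291, ., .]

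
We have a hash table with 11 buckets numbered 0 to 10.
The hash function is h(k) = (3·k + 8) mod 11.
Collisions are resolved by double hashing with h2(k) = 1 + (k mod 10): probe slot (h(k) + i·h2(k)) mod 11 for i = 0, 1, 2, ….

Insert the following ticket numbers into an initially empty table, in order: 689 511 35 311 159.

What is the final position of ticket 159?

0

689: h=7 => slot 7
511: h=1 => slot 1
35: h=3 => slot 3
311: h=6 => slot 6
159: h=1, h2=10, probe 1,0 => slot 0
Table: [159, 511, -, 35, -, -, 311, 689, -, -, -]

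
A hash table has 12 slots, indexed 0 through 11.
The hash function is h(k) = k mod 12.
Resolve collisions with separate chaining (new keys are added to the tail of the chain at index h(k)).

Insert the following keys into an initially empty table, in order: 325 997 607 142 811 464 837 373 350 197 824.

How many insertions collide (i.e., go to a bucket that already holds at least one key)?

4

325 -> bucket 1
997 -> bucket 1 (collision)
607 -> bucket 7
142 -> bucket 10
811 -> bucket 7 (collision)
464 -> bucket 8
837 -> bucket 9
373 -> bucket 1 (collision)
350 -> bucket 2
197 -> bucket 5
824 -> bucket 8 (collision)
Final buckets:
0: .
1: 325 -> 997 -> 373
2: 350
3: .
4: .
5: 197
6: .
7: 607 -> 811
8: 464 -> 824
9: 837
10: 142
11: .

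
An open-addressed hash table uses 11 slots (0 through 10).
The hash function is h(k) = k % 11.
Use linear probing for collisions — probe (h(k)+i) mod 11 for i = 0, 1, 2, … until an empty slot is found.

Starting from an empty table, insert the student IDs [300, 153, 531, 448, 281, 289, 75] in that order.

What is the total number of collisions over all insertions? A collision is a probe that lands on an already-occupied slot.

300: h=3 → slot 3
153: h=10 → slot 10
531: h=3, probe 3,4 → slot 4
448: h=8 → slot 8
281: h=6 → slot 6
289: h=3, probe 3,4,5 → slot 5
75: h=9 → slot 9
Table: [_, _, _, 300, 531, 289, 281, _, 448, 75, 153]

3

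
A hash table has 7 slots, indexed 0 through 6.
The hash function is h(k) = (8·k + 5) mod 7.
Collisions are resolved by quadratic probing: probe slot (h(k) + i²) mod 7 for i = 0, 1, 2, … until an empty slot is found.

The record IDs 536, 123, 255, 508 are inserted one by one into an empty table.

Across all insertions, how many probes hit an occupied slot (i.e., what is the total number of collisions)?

3

536 hashes to 2; slot 2 is free => place at 2.
123 hashes to 2; 2 taken => place at 3.
255 hashes to 1; slot 1 is free => place at 1.
508 hashes to 2; 2,3 taken => place at 6.
Table: [_, 255, 536, 123, _, _, 508]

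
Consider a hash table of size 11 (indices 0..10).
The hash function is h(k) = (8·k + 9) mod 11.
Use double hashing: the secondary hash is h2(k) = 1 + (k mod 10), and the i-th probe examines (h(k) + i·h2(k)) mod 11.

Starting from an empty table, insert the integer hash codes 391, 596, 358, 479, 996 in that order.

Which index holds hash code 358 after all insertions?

0

Insert 391: h=2, slot 2 empty => index 2.
Insert 596: h=3, slot 3 empty => index 3.
Insert 358: h=2, h2=9, slot 2 occupied => index 0.
Insert 479: h=2, h2=10, slot 2 occupied => index 1.
Insert 996: h=2, h2=7, slot 2 occupied => index 9.
Table: [358, 479, 391, 596, ., ., ., ., ., 996, .]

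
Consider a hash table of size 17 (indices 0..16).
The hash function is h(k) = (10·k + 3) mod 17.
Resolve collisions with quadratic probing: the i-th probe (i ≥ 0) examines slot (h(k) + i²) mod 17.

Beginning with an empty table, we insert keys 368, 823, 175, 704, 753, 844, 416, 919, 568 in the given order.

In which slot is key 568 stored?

9

Insert 368: h=11, slot 11 empty => index 11.
Insert 823: h=5, slot 5 empty => index 5.
Insert 175: h=2, slot 2 empty => index 2.
Insert 704: h=5, slot 5 occupied => index 6.
Insert 753: h=2, slot 2 occupied => index 3.
Insert 844: h=11, slot 11 occupied => index 12.
Insert 416: h=15, slot 15 empty => index 15.
Insert 919: h=13, slot 13 empty => index 13.
Insert 568: h=5, slots 5,6 occupied => index 9.
Table: [., ., 175, 753, ., 823, 704, ., ., 568, ., 368, 844, 919, ., 416, .]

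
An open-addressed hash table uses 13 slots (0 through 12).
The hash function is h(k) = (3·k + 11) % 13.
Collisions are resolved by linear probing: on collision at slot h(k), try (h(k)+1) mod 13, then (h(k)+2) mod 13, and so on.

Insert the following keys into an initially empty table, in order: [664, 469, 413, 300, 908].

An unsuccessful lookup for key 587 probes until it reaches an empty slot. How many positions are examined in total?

664: h=1 -> slot 1
469: h=1, probe 1,2 -> slot 2
413: h=2, probe 2,3 -> slot 3
300: h=1, probe 1,2,3,4 -> slot 4
908: h=5 -> slot 5
Table: [∅, 664, 469, 413, 300, 908, ∅, ∅, ∅, ∅, ∅, ∅, ∅]
Lookup 587: h=4, probe 4,5,6 → slot 6 empty, not found.

3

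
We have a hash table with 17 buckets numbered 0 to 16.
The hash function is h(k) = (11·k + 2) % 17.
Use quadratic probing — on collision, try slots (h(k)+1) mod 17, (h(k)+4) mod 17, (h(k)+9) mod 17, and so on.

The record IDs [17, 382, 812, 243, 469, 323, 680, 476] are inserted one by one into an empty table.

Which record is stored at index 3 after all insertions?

Insert 17: h=2, slot 2 empty => index 2.
Insert 382: h=5, slot 5 empty => index 5.
Insert 812: h=9, slot 9 empty => index 9.
Insert 243: h=6, slot 6 empty => index 6.
Insert 469: h=10, slot 10 empty => index 10.
Insert 323: h=2, slot 2 occupied => index 3.
Insert 680: h=2, slots 2,3,6 occupied => index 11.
Insert 476: h=2, slots 2,3,6,11 occupied => index 1.
Table: [∅, 476, 17, 323, ∅, 382, 243, ∅, ∅, 812, 469, 680, ∅, ∅, ∅, ∅, ∅]

323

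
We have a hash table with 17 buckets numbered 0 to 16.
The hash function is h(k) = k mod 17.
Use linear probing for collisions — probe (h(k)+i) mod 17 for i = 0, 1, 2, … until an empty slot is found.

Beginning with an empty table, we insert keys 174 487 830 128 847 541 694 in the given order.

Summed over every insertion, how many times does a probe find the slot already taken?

Insert 174: h=4, slot 4 empty → index 4.
Insert 487: h=11, slot 11 empty → index 11.
Insert 830: h=14, slot 14 empty → index 14.
Insert 128: h=9, slot 9 empty → index 9.
Insert 847: h=14, slot 14 occupied → index 15.
Insert 541: h=14, slots 14,15 occupied → index 16.
Insert 694: h=14, slots 14,15,16 occupied → index 0.
Table: [694, ., ., ., 174, ., ., ., ., 128, ., 487, ., ., 830, 847, 541]

6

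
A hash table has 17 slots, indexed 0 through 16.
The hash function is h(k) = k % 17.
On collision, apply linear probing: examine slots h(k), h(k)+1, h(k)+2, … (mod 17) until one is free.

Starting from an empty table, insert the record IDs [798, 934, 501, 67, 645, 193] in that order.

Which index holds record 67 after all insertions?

1

Insert 798: h=16, slot 16 empty → index 16.
Insert 934: h=16, slot 16 occupied → index 0.
Insert 501: h=8, slot 8 empty → index 8.
Insert 67: h=16, slots 16,0 occupied → index 1.
Insert 645: h=16, slots 16,0,1 occupied → index 2.
Insert 193: h=6, slot 6 empty → index 6.
Table: [934, 67, 645, ., ., ., 193, ., 501, ., ., ., ., ., ., ., 798]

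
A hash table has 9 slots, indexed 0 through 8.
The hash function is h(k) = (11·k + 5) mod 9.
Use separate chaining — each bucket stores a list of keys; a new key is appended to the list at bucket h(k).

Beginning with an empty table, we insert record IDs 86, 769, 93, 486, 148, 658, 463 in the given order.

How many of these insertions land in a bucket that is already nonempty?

Insert 86: h=6, bucket 6 empty -> new chain.
Insert 769: h=4, bucket 4 empty -> new chain.
Insert 93: h=2, bucket 2 empty -> new chain.
Insert 486: h=5, bucket 5 empty -> new chain.
Insert 148: h=4, bucket 4 nonempty -> append to chain.
Insert 658: h=7, bucket 7 empty -> new chain.
Insert 463: h=4, bucket 4 nonempty -> append to chain.
Final buckets:
0: .
1: .
2: 93
3: .
4: 769 -> 148 -> 463
5: 486
6: 86
7: 658
8: .

2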